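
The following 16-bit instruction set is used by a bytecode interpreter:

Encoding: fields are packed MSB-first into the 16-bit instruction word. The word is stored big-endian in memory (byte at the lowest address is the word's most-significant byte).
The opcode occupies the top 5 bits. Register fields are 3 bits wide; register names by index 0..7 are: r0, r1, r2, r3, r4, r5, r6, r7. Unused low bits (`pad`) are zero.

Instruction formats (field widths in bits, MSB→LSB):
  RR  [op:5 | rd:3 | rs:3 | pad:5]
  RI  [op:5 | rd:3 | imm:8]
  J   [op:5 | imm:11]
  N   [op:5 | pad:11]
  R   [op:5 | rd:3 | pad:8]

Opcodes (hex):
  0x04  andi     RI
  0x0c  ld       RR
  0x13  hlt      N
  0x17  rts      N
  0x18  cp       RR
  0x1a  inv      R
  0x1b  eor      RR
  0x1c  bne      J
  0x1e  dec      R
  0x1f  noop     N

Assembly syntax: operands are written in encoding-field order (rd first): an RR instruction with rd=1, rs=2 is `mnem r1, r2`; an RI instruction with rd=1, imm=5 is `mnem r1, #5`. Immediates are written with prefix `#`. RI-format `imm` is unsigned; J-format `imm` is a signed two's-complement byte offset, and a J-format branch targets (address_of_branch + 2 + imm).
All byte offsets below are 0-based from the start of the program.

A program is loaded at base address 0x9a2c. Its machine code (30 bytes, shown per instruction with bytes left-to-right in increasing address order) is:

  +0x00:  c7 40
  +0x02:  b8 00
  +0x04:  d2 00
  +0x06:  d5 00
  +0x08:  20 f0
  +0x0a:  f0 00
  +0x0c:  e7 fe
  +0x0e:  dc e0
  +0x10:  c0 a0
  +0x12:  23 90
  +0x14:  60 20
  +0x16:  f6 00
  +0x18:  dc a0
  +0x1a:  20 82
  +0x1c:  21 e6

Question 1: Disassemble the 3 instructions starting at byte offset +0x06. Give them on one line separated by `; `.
[06] d5 00 → 0xd500
  top 5b → 0x1a → inv [R]
  rd: (w>>8)&0x7=0x5 → r5
[08] 20 f0 → 0x20f0
  top 5b → 0x4 → andi [RI]
  rd: (w>>8)&0x7=0x0 → r0
  imm: (w>>0)&0xff=0xf0 → #240
[0a] f0 00 → 0xf000
  top 5b → 0x1e → dec [R]
  rd: (w>>8)&0x7=0x0 → r0

inv r5; andi r0, #240; dec r0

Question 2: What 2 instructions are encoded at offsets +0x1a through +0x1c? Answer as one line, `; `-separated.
andi r0, #130; andi r1, #230

off 0x1a: read 20 82 as big → 0x2082
  opcode bits[15:11]=0x4: andi/RI
  [10:8] rd=0 = r0
  [7:0] imm=130 = #130
off 0x1c: read 21 e6 as big → 0x21e6
  opcode bits[15:11]=0x4: andi/RI
  [10:8] rd=1 = r1
  [7:0] imm=230 = #230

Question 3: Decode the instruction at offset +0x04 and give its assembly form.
inv r2

off 0x04: read d2 00 as big → 0xd200
  opcode bits[15:11]=0x1a: inv/R
  [10:8] rd=2 = r2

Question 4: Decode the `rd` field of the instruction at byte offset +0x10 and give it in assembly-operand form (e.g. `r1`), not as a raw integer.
off 0x10: read c0 a0 as big → 0xc0a0
  top 5b → 0x18 → cp [RR]
  rd@[10:8]=0x0 ⇒ r0
  rs@[7:5]=0x5 ⇒ r5

r0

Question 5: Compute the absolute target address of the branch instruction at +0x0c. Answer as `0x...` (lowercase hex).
@+0c  big-endian(e7 fe) = 0xe7fe
  op=0xe7fe>>11=0x1c ⇒ bne (J)
  imm@[10:0]=0x7fe (s11→-2) ⇒ #-2
  target = base 0x9a2c + off 0x0c + 2 + imm -2 = 0x9a38

0x9a38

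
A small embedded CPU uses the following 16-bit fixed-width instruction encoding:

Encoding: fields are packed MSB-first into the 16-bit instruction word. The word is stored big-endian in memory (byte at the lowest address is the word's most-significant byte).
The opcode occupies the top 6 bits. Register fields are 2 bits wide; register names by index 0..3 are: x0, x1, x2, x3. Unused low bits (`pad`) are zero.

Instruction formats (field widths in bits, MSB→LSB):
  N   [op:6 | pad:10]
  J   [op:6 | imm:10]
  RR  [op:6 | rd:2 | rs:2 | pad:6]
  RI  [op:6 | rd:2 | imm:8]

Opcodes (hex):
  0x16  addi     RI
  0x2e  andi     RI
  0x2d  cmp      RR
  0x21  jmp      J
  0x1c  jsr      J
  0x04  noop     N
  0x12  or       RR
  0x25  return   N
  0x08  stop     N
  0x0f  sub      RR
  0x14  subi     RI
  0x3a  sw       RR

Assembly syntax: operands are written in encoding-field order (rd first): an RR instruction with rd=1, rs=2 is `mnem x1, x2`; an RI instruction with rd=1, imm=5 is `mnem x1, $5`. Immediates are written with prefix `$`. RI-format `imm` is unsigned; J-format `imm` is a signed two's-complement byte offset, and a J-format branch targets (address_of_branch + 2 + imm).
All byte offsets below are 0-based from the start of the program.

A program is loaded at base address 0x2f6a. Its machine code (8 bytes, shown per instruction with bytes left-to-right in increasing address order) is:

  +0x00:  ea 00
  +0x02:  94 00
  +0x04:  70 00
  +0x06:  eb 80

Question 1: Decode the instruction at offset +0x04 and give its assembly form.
jsr $0

+0x04: 70 00 ⇒ word 0x7000 (big)
  op=0x7000>>10=0x1c ⇒ jsr (J)
  imm@[9:0]=0x0 ⇒ $0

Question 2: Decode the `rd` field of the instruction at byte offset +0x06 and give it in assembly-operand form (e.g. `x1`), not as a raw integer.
[06] eb 80 → 0xeb80
  top 6b → 0x3a → sw [RR]
  [9:8] rd=3 = x3
  [7:6] rs=2 = x2

x3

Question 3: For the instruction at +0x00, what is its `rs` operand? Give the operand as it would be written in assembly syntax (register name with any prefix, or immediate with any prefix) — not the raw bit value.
x0

+0x00: ea 00 ⇒ word 0xea00 (big)
  top 6b → 0x3a → sw [RR]
  [9:8] rd=2 = x2
  [7:6] rs=0 = x0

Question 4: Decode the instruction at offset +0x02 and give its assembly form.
return

[02] 94 00 → 0x9400
  opcode bits[15:10]=0x25: return/N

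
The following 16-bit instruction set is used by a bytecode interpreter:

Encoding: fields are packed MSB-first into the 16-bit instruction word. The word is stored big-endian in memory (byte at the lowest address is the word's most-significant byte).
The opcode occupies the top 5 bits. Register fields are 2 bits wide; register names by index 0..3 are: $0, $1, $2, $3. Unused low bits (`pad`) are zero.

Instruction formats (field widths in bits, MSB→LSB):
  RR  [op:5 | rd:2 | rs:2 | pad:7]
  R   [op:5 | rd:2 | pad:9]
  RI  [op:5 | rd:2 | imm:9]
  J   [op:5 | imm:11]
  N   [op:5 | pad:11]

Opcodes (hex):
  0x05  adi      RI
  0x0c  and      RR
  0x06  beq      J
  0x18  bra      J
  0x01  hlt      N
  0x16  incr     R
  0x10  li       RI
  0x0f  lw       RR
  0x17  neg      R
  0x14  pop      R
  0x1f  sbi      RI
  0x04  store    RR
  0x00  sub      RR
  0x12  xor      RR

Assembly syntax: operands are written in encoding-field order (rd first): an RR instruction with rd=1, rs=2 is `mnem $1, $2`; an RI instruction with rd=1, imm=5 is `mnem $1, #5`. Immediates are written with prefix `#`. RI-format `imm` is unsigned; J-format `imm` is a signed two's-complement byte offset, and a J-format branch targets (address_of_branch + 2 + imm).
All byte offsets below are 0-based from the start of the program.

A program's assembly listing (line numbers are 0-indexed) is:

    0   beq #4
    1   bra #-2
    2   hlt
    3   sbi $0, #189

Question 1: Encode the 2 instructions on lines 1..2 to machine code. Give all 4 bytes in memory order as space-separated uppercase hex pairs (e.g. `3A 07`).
line 1 (bra): pack op=0x18:5|imm=-2:11 = 0xc7fe; big→ c7 fe
line 2 (hlt): pack op=0x1:5|pad=0:11 = 0x0800; big→ 08 00

C7 FE 08 00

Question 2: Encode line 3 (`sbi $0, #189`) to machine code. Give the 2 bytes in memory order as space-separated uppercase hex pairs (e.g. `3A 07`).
line 3 (sbi): pack op=0x1f:5|rd=0:2|imm=189:9 = 0xf8bd; big→ f8 bd

F8 BD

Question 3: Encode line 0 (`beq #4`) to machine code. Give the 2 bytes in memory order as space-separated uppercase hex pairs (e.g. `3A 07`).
line 0 (beq): pack op=0x6:5|imm=4:11 = 0x3004; big→ 30 04

30 04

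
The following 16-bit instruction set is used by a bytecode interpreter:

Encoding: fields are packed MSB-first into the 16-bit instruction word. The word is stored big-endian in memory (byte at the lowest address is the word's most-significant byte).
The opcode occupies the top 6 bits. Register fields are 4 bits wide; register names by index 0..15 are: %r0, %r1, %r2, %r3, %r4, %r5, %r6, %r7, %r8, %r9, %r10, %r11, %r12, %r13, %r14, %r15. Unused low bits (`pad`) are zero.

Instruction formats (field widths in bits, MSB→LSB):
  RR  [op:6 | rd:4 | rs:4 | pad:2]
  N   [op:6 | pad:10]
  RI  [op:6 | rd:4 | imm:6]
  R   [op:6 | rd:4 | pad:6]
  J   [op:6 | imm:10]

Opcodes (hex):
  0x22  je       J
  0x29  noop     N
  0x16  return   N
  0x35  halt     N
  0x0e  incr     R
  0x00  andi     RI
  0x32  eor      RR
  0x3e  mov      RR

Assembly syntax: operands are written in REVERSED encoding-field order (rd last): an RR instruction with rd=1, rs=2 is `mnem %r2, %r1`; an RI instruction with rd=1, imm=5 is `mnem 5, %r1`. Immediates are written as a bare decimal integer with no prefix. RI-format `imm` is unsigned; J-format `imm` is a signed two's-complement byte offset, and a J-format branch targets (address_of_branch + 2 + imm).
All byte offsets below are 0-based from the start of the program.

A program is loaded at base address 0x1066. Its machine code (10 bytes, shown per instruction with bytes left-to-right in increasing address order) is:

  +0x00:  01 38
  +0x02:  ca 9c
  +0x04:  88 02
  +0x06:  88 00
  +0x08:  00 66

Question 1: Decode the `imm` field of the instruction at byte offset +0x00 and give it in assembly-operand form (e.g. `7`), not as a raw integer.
@+00  big-endian(01 38) = 0x0138
  opcode bits[15:10]=0x0: andi/RI
  rd@[9:6]=0x4 ⇒ %r4
  imm@[5:0]=0x38 ⇒ 56

56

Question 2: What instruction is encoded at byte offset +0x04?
[04] 88 02 → 0x8802
  op=0x8802>>10=0x22 ⇒ je (J)
  [9:0] imm=2 = 2

je 2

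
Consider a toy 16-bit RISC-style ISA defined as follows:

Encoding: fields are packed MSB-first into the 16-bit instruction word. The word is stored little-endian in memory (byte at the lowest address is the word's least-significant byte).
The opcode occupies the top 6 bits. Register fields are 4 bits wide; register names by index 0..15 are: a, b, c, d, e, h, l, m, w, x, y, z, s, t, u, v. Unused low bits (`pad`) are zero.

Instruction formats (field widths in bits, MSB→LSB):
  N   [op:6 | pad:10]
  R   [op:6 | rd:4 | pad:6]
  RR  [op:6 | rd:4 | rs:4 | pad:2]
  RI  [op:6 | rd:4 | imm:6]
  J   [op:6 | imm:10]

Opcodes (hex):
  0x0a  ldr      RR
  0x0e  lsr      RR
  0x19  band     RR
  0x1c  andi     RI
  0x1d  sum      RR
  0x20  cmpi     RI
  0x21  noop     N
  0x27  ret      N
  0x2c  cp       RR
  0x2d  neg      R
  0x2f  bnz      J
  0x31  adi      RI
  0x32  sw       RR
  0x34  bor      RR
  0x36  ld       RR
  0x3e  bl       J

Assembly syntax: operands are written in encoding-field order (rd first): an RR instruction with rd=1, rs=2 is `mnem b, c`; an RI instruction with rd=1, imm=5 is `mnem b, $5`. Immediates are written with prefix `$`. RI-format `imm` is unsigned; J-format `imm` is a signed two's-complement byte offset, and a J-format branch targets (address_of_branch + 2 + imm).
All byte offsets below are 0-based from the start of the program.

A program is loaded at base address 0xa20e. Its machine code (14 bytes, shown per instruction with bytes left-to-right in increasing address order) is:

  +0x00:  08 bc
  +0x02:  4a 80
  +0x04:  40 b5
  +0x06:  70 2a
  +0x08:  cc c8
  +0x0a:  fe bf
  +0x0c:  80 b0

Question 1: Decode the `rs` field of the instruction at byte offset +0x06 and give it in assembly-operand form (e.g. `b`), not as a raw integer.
off 0x06: read 70 2a as little → 0x2a70
  op=0x2a70>>10=0xa ⇒ ldr (RR)
  [9:6] rd=9 = x
  [5:2] rs=12 = s

s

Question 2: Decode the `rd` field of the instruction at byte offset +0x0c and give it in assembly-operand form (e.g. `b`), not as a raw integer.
c

+0x0c: 80 b0 ⇒ word 0xb080 (little)
  opcode bits[15:10]=0x2c: cp/RR
  rd@[9:6]=0x2 ⇒ c
  rs@[5:2]=0x0 ⇒ a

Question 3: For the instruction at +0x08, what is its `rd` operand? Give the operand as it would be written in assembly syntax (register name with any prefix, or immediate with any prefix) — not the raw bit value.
[08] cc c8 → 0xc8cc
  opcode bits[15:10]=0x32: sw/RR
  rd: (w>>6)&0xf=0x3 → d
  rs: (w>>2)&0xf=0x3 → d

d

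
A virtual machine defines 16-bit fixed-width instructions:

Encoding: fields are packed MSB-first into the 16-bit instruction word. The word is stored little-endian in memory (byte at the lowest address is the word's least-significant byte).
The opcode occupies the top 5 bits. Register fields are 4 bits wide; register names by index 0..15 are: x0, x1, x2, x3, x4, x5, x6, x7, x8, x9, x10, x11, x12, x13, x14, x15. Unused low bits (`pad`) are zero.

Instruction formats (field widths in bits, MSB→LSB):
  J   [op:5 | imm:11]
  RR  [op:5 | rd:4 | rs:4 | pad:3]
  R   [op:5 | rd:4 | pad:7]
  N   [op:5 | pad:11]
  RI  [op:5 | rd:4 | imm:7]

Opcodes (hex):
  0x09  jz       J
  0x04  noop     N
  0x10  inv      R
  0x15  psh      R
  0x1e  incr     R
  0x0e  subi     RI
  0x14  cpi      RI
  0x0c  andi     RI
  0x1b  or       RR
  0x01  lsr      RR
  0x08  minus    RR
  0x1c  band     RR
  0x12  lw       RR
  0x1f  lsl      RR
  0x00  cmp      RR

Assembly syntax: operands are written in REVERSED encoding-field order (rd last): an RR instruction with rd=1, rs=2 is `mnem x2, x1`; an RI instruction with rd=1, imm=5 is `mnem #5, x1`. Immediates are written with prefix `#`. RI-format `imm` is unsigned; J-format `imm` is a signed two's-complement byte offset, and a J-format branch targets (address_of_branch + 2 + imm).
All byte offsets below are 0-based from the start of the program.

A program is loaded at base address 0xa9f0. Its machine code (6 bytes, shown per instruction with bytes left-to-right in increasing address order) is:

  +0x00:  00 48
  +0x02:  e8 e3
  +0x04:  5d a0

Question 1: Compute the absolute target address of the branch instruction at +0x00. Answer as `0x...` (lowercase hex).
0xa9f2

+0x00: 00 48 ⇒ word 0x4800 (little)
  top 5b → 0x9 → jz [J]
  imm@[10:0]=0x0 ⇒ #0
  target = base 0xa9f0 + off 0x00 + 2 + imm 0 = 0xa9f2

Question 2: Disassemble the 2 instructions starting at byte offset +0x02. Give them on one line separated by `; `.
@+02  little-endian(e8 e3) = 0xe3e8
  op=0xe3e8>>11=0x1c ⇒ band (RR)
  [10:7] rd=7 = x7
  [6:3] rs=13 = x13
@+04  little-endian(5d a0) = 0xa05d
  op=0xa05d>>11=0x14 ⇒ cpi (RI)
  [10:7] rd=0 = x0
  [6:0] imm=93 = #93

band x13, x7; cpi #93, x0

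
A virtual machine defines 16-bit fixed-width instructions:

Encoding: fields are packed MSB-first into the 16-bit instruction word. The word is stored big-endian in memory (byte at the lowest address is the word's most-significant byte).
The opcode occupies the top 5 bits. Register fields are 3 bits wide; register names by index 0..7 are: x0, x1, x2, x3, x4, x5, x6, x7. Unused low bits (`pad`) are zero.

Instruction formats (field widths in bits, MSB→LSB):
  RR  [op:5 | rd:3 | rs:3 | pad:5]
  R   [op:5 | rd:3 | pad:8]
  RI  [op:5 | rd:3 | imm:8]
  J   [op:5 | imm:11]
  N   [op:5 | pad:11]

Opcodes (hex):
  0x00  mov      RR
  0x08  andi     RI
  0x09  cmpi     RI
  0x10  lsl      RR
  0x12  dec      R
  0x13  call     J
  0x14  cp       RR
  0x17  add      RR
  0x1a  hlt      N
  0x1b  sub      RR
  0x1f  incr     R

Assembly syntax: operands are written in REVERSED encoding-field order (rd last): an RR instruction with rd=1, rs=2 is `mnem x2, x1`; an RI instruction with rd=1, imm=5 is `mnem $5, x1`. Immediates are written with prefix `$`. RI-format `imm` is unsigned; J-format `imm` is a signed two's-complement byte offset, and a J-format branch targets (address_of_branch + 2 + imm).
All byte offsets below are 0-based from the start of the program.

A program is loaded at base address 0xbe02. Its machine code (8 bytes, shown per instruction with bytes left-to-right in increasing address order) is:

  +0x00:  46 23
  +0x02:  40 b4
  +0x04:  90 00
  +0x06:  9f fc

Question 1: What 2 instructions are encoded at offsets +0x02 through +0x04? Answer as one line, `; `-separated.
andi $180, x0; dec x0

off 0x02: read 40 b4 as big → 0x40b4
  top 5b → 0x8 → andi [RI]
  rd@[10:8]=0x0 ⇒ x0
  imm@[7:0]=0xb4 ⇒ $180
off 0x04: read 90 00 as big → 0x9000
  top 5b → 0x12 → dec [R]
  rd@[10:8]=0x0 ⇒ x0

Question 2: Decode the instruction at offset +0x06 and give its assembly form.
call $-4

+0x06: 9f fc ⇒ word 0x9ffc (big)
  opcode bits[15:11]=0x13: call/J
  [10:0] imm=2044 (s11→-4) = $-4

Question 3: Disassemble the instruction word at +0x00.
+0x00: 46 23 ⇒ word 0x4623 (big)
  opcode bits[15:11]=0x8: andi/RI
  rd: (w>>8)&0x7=0x6 → x6
  imm: (w>>0)&0xff=0x23 → $35

andi $35, x6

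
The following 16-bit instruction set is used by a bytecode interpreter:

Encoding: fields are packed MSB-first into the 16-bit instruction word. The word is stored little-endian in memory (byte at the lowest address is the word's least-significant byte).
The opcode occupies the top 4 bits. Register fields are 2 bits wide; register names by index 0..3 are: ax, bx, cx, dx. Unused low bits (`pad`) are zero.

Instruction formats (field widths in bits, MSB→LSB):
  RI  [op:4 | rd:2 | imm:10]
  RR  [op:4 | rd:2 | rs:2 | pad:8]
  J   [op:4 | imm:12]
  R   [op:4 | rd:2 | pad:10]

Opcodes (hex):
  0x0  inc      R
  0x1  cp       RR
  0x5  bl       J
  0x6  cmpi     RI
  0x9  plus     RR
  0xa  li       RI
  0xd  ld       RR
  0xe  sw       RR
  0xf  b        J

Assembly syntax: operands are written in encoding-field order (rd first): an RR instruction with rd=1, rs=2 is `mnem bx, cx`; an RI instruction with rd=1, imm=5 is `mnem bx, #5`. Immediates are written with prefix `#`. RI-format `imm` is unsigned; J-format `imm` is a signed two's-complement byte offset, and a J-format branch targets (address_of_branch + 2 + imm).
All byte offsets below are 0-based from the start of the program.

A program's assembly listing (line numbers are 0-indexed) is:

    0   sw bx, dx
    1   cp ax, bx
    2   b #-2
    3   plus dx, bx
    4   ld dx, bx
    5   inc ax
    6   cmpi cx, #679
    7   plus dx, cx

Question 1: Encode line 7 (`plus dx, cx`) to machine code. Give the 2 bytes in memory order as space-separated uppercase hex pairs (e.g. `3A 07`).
00 9E

L7: plus op=0x9:4|rd=3:2|rs=2:2|pad=0:8 ⇒ 0x9e00 ⇒ little 00 9e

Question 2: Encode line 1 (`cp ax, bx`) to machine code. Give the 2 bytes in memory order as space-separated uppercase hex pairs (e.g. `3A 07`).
00 11

1. cp fields op=0x1:4|rd=0:2|rs=1:2|pad=0:8 → word 1100h → 00 11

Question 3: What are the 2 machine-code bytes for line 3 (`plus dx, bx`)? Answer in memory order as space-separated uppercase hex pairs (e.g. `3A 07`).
line 3 (plus): pack op=0x9:4|rd=3:2|rs=1:2|pad=0:8 = 0x9d00; little→ 00 9d

00 9D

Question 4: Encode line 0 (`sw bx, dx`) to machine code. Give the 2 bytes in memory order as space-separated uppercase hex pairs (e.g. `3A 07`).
00 E7

0. sw fields op=0xe:4|rd=1:2|rs=3:2|pad=0:8 → word e700h → 00 e7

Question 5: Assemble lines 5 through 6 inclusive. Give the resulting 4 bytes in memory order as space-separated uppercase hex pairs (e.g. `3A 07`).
00 00 A7 6A

L5: inc op=0x0:4|rd=0:2|pad=0:10 ⇒ 0x0000 ⇒ little 00 00
L6: cmpi op=0x6:4|rd=2:2|imm=679:10 ⇒ 0x6aa7 ⇒ little a7 6a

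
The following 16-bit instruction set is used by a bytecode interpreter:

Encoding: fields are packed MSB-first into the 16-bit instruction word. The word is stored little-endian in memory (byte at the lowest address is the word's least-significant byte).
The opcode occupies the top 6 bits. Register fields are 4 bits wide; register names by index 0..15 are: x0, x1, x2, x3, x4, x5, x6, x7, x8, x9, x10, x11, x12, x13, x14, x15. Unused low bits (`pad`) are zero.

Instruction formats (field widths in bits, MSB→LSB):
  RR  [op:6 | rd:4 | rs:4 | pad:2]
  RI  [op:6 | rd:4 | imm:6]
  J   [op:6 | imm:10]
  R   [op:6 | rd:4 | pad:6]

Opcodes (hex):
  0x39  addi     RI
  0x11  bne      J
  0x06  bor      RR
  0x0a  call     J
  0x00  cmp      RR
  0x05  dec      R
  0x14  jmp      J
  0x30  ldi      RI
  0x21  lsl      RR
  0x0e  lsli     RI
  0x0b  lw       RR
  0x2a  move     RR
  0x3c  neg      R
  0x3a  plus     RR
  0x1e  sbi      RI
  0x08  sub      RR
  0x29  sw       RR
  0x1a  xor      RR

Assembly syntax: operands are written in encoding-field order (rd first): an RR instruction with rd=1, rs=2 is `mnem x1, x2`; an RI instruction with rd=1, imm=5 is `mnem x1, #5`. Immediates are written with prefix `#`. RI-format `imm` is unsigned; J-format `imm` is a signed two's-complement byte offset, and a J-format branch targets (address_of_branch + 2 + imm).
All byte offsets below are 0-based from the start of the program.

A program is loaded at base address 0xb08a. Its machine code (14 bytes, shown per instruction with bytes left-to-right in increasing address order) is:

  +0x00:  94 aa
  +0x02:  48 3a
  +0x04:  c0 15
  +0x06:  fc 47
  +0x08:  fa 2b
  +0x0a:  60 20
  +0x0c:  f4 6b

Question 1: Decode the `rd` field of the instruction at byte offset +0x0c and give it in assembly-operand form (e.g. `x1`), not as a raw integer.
x15

[0c] f4 6b → 0x6bf4
  top 6b → 0x1a → xor [RR]
  rd: (w>>6)&0xf=0xf → x15
  rs: (w>>2)&0xf=0xd → x13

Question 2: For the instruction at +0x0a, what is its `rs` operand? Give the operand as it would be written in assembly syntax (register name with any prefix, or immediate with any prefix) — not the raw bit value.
x8

@+0a  little-endian(60 20) = 0x2060
  opcode bits[15:10]=0x8: sub/RR
  [9:6] rd=1 = x1
  [5:2] rs=8 = x8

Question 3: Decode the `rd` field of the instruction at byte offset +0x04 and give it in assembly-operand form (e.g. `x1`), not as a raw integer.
@+04  little-endian(c0 15) = 0x15c0
  opcode bits[15:10]=0x5: dec/R
  rd: (w>>6)&0xf=0x7 → x7

x7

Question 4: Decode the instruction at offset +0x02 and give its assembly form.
lsli x9, #8

off 0x02: read 48 3a as little → 0x3a48
  opcode bits[15:10]=0xe: lsli/RI
  rd@[9:6]=0x9 ⇒ x9
  imm@[5:0]=0x8 ⇒ #8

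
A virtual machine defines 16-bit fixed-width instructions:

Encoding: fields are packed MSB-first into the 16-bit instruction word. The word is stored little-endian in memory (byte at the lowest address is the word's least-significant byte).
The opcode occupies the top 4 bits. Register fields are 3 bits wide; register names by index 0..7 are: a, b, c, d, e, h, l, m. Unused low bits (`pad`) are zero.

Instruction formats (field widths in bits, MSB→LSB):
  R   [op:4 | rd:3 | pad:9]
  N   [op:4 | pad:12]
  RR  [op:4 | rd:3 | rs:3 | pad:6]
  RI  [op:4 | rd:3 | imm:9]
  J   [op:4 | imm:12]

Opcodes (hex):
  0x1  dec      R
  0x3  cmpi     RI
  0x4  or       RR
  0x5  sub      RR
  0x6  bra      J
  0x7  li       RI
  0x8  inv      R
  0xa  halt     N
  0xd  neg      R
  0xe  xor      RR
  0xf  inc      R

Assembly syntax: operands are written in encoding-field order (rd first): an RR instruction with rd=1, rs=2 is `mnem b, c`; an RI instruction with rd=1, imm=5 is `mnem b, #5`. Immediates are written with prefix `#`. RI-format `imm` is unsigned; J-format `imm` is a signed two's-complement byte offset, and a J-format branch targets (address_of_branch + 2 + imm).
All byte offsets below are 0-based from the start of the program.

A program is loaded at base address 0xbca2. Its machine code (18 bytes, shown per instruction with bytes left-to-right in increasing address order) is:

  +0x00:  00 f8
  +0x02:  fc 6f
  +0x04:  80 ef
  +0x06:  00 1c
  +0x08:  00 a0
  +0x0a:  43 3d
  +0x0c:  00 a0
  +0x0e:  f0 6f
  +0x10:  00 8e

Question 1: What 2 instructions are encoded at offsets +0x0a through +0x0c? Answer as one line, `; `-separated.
+0x0a: 43 3d ⇒ word 0x3d43 (little)
  op=0x3d43>>12=0x3 ⇒ cmpi (RI)
  rd: (w>>9)&0x7=0x6 → l
  imm: (w>>0)&0x1ff=0x143 → #323
+0x0c: 00 a0 ⇒ word 0xa000 (little)
  op=0xa000>>12=0xa ⇒ halt (N)

cmpi l, #323; halt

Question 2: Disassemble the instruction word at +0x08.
halt

+0x08: 00 a0 ⇒ word 0xa000 (little)
  opcode bits[15:12]=0xa: halt/N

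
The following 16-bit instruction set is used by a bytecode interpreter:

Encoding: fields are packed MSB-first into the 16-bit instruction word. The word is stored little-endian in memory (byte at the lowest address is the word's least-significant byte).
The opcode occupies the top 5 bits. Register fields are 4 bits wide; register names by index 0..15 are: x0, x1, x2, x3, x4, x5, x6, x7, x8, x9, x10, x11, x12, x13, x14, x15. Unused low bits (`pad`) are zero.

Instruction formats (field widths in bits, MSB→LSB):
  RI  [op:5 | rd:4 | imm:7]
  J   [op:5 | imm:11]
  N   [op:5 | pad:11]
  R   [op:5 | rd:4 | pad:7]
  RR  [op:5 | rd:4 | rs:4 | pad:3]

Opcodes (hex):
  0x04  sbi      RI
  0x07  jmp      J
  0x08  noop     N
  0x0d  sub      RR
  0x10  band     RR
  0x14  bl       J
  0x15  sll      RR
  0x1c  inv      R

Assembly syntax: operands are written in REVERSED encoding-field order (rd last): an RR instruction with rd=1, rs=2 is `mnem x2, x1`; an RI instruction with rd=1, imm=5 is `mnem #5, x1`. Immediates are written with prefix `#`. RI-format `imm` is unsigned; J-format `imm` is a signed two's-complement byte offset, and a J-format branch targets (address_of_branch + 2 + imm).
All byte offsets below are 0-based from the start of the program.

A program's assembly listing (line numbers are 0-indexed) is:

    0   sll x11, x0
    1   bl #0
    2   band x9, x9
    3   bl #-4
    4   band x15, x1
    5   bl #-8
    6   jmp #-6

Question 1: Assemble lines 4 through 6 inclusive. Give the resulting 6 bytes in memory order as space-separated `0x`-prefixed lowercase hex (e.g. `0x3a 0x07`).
line 4 (band): pack op=0x10:5|rd=1:4|rs=15:4|pad=0:3 = 0x80f8; little→ f8 80
line 5 (bl): pack op=0x14:5|imm=-8:11 = 0xa7f8; little→ f8 a7
line 6 (jmp): pack op=0x7:5|imm=-6:11 = 0x3ffa; little→ fa 3f

0xf8 0x80 0xf8 0xa7 0xfa 0x3f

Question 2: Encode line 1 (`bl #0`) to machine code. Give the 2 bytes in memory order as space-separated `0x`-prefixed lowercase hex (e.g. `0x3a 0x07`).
1. bl fields op=0x14:5|imm=0:11 → word a000h → 00 a0

0x00 0xa0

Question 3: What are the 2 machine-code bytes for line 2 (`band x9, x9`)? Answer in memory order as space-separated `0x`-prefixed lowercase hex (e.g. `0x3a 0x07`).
line 2 (band): pack op=0x10:5|rd=9:4|rs=9:4|pad=0:3 = 0x84c8; little→ c8 84

0xc8 0x84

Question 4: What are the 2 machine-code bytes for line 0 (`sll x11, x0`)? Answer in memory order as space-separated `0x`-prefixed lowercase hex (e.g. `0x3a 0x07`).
0x58 0xa8

line 0 (sll): pack op=0x15:5|rd=0:4|rs=11:4|pad=0:3 = 0xa858; little→ 58 a8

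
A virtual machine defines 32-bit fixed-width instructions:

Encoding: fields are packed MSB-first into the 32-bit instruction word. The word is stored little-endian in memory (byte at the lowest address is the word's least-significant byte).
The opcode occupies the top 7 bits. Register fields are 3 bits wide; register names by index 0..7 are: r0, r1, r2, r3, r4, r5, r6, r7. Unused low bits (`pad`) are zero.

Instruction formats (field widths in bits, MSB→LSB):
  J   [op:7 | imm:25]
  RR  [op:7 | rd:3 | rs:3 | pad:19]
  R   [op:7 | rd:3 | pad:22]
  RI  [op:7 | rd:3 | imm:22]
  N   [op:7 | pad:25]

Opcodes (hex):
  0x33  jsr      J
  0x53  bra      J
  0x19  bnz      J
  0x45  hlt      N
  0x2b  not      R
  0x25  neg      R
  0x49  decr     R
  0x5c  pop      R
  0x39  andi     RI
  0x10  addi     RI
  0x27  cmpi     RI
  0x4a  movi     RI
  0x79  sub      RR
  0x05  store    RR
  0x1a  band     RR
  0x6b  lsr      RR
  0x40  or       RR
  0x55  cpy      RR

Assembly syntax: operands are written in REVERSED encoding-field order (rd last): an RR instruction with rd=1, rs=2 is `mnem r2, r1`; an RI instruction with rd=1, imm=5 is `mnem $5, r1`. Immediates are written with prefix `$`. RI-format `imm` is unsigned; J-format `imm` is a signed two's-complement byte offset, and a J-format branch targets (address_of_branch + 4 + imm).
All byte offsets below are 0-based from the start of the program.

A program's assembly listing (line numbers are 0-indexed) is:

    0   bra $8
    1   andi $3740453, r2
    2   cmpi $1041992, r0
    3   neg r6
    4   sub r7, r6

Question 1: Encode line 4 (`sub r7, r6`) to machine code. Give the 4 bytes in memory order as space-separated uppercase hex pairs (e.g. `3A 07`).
00 00 B8 F3

L4: sub op=0x79:7|rd=6:3|rs=7:3|pad=0:19 ⇒ 0xf3b80000 ⇒ little 00 00 b8 f3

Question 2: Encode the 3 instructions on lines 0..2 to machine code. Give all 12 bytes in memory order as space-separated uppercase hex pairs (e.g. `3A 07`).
08 00 00 A6 25 13 B9 72 48 E6 0F 4E

L0: bra op=0x53:7|imm=8:25 ⇒ 0xa6000008 ⇒ little 08 00 00 a6
L1: andi op=0x39:7|rd=2:3|imm=3740453:22 ⇒ 0x72b91325 ⇒ little 25 13 b9 72
L2: cmpi op=0x27:7|rd=0:3|imm=1041992:22 ⇒ 0x4e0fe648 ⇒ little 48 e6 0f 4e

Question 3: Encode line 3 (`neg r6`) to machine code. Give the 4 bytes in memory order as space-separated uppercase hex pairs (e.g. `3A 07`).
L3: neg op=0x25:7|rd=6:3|pad=0:22 ⇒ 0x4b800000 ⇒ little 00 00 80 4b

00 00 80 4B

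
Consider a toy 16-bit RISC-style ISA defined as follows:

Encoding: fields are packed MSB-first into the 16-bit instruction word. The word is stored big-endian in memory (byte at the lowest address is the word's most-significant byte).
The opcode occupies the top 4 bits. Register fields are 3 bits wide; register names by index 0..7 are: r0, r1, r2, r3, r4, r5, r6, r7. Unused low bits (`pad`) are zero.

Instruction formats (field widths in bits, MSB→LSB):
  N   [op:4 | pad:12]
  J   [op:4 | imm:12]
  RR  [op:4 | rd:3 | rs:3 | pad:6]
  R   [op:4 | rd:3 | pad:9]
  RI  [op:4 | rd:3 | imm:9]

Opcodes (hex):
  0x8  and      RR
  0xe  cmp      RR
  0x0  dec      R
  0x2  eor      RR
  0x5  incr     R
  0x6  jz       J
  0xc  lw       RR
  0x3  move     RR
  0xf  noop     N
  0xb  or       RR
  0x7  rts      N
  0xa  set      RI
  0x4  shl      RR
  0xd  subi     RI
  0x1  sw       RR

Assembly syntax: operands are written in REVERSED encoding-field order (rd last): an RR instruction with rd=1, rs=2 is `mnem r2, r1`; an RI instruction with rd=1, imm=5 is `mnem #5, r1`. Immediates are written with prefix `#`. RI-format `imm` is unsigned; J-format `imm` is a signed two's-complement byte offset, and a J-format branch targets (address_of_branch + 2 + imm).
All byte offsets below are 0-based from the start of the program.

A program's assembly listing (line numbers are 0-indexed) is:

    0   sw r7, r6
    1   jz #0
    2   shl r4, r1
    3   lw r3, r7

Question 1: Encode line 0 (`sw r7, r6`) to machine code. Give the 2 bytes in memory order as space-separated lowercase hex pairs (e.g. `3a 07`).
0. sw fields op=0x1:4|rd=6:3|rs=7:3|pad=0:6 → word 1dc0h → 1d c0

1d c0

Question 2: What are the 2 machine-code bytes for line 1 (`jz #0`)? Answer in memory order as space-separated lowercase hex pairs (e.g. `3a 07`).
60 00

L1: jz op=0x6:4|imm=0:12 ⇒ 0x6000 ⇒ big 60 00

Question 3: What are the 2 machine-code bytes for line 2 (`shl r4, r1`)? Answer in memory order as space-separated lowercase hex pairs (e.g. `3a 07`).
2. shl fields op=0x4:4|rd=1:3|rs=4:3|pad=0:6 → word 4300h → 43 00

43 00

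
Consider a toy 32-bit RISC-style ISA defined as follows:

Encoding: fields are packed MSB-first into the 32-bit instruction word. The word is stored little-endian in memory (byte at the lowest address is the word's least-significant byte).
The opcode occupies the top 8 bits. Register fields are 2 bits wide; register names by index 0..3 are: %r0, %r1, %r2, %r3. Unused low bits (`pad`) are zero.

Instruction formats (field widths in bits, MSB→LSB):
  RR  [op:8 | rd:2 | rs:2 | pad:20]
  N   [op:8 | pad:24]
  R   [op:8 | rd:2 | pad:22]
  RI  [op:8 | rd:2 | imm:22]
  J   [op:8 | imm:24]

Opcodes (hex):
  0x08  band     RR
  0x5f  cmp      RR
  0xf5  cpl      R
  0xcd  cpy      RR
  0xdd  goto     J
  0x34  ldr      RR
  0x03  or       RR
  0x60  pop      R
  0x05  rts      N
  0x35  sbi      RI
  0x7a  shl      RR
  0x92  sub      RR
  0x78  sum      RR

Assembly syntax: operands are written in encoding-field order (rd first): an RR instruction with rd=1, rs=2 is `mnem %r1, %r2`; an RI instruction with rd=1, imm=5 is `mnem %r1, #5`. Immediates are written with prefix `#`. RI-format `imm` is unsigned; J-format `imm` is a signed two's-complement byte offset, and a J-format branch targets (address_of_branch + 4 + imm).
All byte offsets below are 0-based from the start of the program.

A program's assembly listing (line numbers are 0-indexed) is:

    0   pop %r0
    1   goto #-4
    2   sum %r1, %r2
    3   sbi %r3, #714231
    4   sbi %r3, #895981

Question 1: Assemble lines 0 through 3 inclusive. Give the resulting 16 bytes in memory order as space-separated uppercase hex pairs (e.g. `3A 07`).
00 00 00 60 FC FF FF DD 00 00 60 78 F7 E5 CA 35

line 0 (pop): pack op=0x60:8|rd=0:2|pad=0:22 = 0x60000000; little→ 00 00 00 60
line 1 (goto): pack op=0xdd:8|imm=-4:24 = 0xddfffffc; little→ fc ff ff dd
line 2 (sum): pack op=0x78:8|rd=1:2|rs=2:2|pad=0:20 = 0x78600000; little→ 00 00 60 78
line 3 (sbi): pack op=0x35:8|rd=3:2|imm=714231:22 = 0x35cae5f7; little→ f7 e5 ca 35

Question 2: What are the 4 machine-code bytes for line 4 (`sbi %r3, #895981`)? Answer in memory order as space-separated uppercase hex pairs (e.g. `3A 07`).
4. sbi fields op=0x35:8|rd=3:2|imm=895981:22 → word 35cdabedh → ed ab cd 35

ED AB CD 35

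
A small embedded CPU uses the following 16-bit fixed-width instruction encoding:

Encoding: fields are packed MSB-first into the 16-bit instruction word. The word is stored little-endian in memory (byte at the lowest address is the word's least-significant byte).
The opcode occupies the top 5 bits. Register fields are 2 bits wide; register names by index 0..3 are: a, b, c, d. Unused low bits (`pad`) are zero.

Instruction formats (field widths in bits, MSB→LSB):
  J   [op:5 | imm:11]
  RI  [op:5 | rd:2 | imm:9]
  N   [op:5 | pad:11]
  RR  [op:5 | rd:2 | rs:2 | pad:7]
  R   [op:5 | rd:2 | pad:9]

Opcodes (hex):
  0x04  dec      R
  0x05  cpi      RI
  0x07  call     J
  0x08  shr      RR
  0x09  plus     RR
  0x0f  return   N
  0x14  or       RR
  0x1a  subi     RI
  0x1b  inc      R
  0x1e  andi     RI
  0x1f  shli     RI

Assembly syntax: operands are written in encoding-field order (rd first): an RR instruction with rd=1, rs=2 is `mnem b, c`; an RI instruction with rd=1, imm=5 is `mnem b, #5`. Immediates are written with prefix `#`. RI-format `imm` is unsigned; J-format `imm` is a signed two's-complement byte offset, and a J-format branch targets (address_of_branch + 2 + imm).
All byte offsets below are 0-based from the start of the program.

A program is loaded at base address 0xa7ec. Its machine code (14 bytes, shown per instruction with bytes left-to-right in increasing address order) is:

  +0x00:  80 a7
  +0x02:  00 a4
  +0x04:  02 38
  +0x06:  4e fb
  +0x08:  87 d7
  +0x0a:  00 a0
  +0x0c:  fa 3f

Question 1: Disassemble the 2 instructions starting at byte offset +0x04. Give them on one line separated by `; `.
[04] 02 38 → 0x3802
  op=0x3802>>11=0x7 ⇒ call (J)
  [10:0] imm=2 = #2
[06] 4e fb → 0xfb4e
  op=0xfb4e>>11=0x1f ⇒ shli (RI)
  [10:9] rd=1 = b
  [8:0] imm=334 = #334

call #2; shli b, #334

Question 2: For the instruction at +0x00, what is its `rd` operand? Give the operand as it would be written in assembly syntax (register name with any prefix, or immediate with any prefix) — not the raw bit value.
d

@+00  little-endian(80 a7) = 0xa780
  op=0xa780>>11=0x14 ⇒ or (RR)
  [10:9] rd=3 = d
  [8:7] rs=3 = d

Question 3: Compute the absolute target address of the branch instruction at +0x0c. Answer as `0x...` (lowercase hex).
0xa7f4

off 0x0c: read fa 3f as little → 0x3ffa
  op=0x3ffa>>11=0x7 ⇒ call (J)
  imm@[10:0]=0x7fa (s11→-6) ⇒ #-6
  target = base 0xa7ec + off 0x0c + 2 + imm -6 = 0xa7f4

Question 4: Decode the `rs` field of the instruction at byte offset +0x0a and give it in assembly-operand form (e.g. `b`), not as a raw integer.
+0x0a: 00 a0 ⇒ word 0xa000 (little)
  op=0xa000>>11=0x14 ⇒ or (RR)
  rd: (w>>9)&0x3=0x0 → a
  rs: (w>>7)&0x3=0x0 → a

a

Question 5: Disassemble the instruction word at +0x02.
+0x02: 00 a4 ⇒ word 0xa400 (little)
  op=0xa400>>11=0x14 ⇒ or (RR)
  rd@[10:9]=0x2 ⇒ c
  rs@[8:7]=0x0 ⇒ a

or c, a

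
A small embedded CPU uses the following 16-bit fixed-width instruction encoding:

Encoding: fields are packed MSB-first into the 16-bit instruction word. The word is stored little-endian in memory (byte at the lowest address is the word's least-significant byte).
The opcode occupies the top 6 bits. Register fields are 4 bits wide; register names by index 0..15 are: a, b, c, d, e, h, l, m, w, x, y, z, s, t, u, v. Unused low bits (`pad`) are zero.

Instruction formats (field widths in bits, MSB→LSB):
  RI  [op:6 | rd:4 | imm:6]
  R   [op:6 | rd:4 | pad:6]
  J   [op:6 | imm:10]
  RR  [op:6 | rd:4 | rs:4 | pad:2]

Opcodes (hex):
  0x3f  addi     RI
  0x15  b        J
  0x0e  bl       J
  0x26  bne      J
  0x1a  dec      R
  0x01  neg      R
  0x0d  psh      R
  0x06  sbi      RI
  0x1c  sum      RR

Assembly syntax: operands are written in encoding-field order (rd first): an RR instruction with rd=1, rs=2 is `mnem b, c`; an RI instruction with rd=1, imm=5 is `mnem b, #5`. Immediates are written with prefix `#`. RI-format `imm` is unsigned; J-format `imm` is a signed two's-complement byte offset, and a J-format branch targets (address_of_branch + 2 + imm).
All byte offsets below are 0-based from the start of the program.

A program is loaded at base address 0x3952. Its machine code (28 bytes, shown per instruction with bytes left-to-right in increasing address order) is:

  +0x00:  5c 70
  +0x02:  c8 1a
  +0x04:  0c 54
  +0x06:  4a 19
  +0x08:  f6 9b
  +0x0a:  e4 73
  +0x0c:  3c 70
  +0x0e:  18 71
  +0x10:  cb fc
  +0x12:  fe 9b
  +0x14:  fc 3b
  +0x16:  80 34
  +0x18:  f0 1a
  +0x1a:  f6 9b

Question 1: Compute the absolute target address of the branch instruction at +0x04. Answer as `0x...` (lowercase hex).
0x3964

+0x04: 0c 54 ⇒ word 0x540c (little)
  opcode bits[15:10]=0x15: b/J
  [9:0] imm=12 = #12
  target = base 0x3952 + off 0x04 + 2 + imm 12 = 0x3964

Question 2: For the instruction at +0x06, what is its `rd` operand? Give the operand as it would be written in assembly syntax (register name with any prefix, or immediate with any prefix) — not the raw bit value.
h

@+06  little-endian(4a 19) = 0x194a
  opcode bits[15:10]=0x6: sbi/RI
  rd: (w>>6)&0xf=0x5 → h
  imm: (w>>0)&0x3f=0xa → #10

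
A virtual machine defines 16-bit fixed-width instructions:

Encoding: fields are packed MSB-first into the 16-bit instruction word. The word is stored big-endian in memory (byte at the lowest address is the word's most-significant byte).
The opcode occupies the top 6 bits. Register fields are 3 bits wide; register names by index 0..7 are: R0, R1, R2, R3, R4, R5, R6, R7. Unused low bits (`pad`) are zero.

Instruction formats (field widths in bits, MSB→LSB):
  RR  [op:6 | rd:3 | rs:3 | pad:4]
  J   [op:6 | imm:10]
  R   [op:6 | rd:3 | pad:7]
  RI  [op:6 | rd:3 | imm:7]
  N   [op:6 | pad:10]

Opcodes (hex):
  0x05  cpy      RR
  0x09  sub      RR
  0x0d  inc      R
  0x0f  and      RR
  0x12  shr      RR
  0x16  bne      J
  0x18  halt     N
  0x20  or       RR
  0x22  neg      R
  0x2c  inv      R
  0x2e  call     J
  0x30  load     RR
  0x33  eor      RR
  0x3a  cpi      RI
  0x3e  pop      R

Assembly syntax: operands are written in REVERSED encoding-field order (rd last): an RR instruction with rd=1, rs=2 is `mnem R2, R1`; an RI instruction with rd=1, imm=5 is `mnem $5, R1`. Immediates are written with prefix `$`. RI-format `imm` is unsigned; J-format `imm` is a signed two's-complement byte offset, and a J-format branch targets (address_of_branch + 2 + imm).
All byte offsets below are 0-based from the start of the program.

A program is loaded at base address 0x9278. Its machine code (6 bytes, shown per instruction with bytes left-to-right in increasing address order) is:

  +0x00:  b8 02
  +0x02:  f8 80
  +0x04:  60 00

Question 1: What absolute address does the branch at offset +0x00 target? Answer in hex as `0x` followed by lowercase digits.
0x927c

@+00  big-endian(b8 02) = 0xb802
  opcode bits[15:10]=0x2e: call/J
  imm: (w>>0)&0x3ff=0x2 → $2
  target = base 0x9278 + off 0x00 + 2 + imm 2 = 0x927c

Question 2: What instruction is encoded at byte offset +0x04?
halt

[04] 60 00 → 0x6000
  top 6b → 0x18 → halt [N]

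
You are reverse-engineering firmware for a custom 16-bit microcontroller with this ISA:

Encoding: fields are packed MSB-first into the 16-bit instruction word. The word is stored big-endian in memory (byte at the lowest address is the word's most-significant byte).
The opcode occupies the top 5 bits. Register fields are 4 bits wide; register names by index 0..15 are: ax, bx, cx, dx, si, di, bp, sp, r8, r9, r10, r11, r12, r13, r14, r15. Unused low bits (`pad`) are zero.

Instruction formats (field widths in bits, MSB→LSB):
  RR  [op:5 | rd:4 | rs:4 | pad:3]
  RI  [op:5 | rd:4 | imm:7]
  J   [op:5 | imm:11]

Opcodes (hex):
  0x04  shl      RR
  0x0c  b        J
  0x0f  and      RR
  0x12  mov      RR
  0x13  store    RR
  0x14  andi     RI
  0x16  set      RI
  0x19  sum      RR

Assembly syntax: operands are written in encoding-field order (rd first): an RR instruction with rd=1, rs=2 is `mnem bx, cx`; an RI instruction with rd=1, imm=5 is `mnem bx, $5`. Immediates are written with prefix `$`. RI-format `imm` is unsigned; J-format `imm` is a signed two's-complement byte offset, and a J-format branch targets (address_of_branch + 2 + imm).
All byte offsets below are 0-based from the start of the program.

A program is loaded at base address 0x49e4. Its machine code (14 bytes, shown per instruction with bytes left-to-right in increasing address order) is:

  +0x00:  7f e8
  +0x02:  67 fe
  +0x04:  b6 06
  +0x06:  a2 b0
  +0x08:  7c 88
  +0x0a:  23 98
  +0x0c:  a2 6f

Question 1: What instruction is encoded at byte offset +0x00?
and r15, r13

[00] 7f e8 → 0x7fe8
  op=0x7fe8>>11=0xf ⇒ and (RR)
  [10:7] rd=15 = r15
  [6:3] rs=13 = r13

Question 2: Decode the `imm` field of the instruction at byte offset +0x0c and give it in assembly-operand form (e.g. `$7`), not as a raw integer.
+0x0c: a2 6f ⇒ word 0xa26f (big)
  opcode bits[15:11]=0x14: andi/RI
  [10:7] rd=4 = si
  [6:0] imm=111 = $111

$111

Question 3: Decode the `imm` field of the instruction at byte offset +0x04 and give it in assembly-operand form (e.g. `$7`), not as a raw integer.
$6

off 0x04: read b6 06 as big → 0xb606
  op=0xb606>>11=0x16 ⇒ set (RI)
  rd@[10:7]=0xc ⇒ r12
  imm@[6:0]=0x6 ⇒ $6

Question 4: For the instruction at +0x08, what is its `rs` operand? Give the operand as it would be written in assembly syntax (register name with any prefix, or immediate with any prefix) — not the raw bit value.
[08] 7c 88 → 0x7c88
  opcode bits[15:11]=0xf: and/RR
  [10:7] rd=9 = r9
  [6:3] rs=1 = bx

bx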